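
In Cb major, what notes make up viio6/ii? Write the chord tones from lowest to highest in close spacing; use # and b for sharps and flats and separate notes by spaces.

Eb Gb C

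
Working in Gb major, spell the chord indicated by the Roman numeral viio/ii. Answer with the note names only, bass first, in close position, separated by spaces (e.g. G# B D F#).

The slash marks an applied leading-tone chord: viio of ii. In Gb major, ii is Ab, so the leading tone to it is G, a half step below.
Building a diminished triad on G gives G-Bb-Db.

G Bb Db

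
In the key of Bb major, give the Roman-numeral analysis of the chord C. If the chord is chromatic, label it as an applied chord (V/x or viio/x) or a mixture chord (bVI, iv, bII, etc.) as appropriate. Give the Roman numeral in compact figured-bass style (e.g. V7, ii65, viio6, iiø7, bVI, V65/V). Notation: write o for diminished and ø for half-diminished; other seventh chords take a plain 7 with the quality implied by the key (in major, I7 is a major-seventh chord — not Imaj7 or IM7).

V/V

The pitches C-E-G form a major triad rooted on C.
C is not a diatonic chord root with this quality in Bb major, but it lies a perfect fifth above F (V), so the chord functions as an applied dominant of V.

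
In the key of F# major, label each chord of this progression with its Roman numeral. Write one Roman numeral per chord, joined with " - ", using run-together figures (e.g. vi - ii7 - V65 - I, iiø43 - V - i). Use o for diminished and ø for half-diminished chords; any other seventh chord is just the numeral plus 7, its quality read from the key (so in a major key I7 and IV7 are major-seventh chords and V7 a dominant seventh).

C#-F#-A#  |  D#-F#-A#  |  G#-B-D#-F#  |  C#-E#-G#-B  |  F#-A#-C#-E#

C#-F#-A# has root F#, degree 1 in F# major, so I64.
D#-F#-A#: root D# is the submediant; minor triad there is vi.
G#-B-D#-F# has root G#, degree 2 in F# major, so ii7.
C#-E#-G#-B: root C# is the dominant; dominant seventh chord there is V7.
F#-A#-C#-E#: root F# is the tonic; major seventh chord there is I7.

I64 - vi - ii7 - V7 - I7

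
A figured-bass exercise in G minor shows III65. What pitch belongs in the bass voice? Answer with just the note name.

D

III in G minor has root Bb; the chord is Bb-D-F-A.
The figure 65 means first inversion — the third is in the bass.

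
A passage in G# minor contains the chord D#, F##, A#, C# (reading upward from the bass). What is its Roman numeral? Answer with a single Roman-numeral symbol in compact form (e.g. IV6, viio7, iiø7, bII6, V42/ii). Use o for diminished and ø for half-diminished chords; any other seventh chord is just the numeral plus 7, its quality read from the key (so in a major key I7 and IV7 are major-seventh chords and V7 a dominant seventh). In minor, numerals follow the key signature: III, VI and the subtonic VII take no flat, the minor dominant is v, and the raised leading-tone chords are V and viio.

V7

The pitches D#-F##-A#-C# form a dominant seventh chord rooted on D#.
In G# minor, D# is the dominant; the diatonic dominant seventh chord there is V7.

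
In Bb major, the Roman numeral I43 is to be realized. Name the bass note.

F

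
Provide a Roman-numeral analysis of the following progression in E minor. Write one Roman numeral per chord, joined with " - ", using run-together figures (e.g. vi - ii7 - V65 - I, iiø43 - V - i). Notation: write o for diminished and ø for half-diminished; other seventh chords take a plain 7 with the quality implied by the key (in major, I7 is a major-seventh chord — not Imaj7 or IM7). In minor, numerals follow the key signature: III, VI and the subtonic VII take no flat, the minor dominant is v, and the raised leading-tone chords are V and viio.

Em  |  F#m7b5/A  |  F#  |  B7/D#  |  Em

Em has root E, degree 1 in E minor, so i.
F#m7b5/A: root F# is the supertonic; half-diminished seventh chord there is iiø65.
F#: chromatic; F# is V of V, so V/V.
B7/D# has root B, degree 5 in E minor, so V65.
Em has root E, degree 1 in E minor, so i.

i - iiø65 - V/V - V65 - i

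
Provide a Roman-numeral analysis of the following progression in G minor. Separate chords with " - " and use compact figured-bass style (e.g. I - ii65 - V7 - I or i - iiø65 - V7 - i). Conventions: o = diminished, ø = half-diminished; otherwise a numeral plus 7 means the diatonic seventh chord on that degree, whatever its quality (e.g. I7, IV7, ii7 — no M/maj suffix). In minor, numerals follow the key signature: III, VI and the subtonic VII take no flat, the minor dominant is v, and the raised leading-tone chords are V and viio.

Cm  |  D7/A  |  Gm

Cm: minor triad on C = scale degree 4 → iv.
D7/A has root D, degree 5 in G minor, so V43.
Gm has root G, degree 1 in G minor, so i.

iv - V43 - i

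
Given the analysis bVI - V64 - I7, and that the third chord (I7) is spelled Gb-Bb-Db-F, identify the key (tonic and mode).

Gb major

The anchor chord is a major seventh chord on Gb, labeled I7.
If Gb is scale degree 1 and the mode makes that degree carry a major seventh chord, the tonic is Gb and the mode is major.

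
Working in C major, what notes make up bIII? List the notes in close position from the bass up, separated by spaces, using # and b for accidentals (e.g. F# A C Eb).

Scale degree 3 in C major is E; lowering it a half step gives Eb. bIII is a major triad on the lowered third degree, borrowed from the parallel minor.
So the chord is Eb-G-Bb.

Eb G Bb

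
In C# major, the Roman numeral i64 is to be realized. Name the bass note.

G#

i in C# major has root C#; the chord is C#-E-G#.
The figure 64 means second inversion — the fifth is in the bass.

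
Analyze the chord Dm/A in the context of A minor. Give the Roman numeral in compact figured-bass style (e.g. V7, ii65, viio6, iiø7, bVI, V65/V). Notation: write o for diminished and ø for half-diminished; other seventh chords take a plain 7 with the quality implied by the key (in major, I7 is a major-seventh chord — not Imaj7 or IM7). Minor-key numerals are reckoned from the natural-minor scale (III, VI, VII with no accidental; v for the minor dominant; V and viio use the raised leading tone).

Stacked in thirds the chord is D-F-A: a minor triad on D.
In A minor, D is the subdominant; the diatonic minor triad there is iv.
With A in the bass the chord is in second inversion, so the figured bass is 64.

iv64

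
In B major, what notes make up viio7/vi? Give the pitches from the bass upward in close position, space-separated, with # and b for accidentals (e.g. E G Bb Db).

F## A# C# E

viio7/vi is a secondary leading-tone chord. The target vi is G# in B major; the applied chord is rooted a semitone below, on F##.
Building a fully diminished seventh chord on F## gives F##-A#-C#-E.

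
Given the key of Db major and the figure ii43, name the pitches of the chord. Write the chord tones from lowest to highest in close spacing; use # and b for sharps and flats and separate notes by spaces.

Bb Db Eb Gb

In Db major, the supertonic is Eb, and the diatonic chord built there is a minor seventh chord.
That chord is spelled Eb-Gb-Bb-Db.
With the 43 figure the chord is in second inversion; from the bass Bb upward in close position it reads Bb-Db-Eb-Gb.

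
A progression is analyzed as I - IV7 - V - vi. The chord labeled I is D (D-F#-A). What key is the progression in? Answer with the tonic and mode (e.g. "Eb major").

The chord D is a major triad rooted on D; its label is I.
If D is scale degree 1 and the mode makes that degree carry a major triad, the tonic is D and the mode is major.

D major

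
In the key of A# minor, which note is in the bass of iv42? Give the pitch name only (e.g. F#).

C#

iv in A# minor has root D#; the chord is D#-F#-A#-C#.
The figure 42 means third inversion — the seventh is in the bass.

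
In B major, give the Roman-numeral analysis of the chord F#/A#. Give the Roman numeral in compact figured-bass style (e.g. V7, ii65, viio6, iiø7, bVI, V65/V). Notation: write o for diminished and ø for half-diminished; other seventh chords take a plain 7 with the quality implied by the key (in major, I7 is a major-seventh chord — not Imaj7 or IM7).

V6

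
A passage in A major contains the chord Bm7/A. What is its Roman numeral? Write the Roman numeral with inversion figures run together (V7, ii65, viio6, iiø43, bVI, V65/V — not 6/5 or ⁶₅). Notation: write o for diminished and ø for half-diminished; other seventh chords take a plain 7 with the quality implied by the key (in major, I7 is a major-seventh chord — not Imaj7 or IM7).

The pitches B-D-F#-A form a minor seventh chord rooted on B.
In A major, B is the supertonic; the diatonic minor seventh chord there is ii7.
With A in the bass the chord is in third inversion, so the figured bass is 42.

ii42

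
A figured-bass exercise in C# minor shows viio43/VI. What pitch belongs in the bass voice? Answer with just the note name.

The applied chord viio43/VI is rooted on G#: G#-B-D-F.
The figure 43 means second inversion — the fifth is in the bass.

D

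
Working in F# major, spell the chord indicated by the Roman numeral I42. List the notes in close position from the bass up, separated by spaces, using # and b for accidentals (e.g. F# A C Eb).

E# F# A# C#

In F# major, the first degree is F#, and the diatonic chord built there is a major seventh chord.
Stacking thirds from F# gives F#-A#-C#-E#.
The figured bass 42 indicates third inversion, placing the seventh (E#) in the bass: E#-F#-A#-C#.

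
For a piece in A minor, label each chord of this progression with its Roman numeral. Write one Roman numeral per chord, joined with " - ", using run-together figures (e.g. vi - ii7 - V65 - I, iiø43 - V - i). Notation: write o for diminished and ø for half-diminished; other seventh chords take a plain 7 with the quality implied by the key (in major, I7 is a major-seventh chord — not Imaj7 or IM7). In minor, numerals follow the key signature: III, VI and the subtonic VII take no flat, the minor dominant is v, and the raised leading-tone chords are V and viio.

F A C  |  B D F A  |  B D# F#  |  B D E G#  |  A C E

VI - iiø7 - V/V - V43 - i

F-A-C has root F, degree 6 in A minor, so VI.
B-D-F-A: half-diminished seventh chord on B = scale degree 2 → iiø7.
B-D#-F#: a major triad on B, the applied dominant of V → V/V.
B-D-E-G#: dominant seventh chord on E = scale degree 5 → V43.
A-C-E has root A, degree 1 in A minor, so i.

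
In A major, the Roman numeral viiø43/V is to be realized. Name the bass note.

A

The applied chord viiø43/V is rooted on D#: D#-F#-A-C#.
The figure 43 means second inversion — the fifth is in the bass.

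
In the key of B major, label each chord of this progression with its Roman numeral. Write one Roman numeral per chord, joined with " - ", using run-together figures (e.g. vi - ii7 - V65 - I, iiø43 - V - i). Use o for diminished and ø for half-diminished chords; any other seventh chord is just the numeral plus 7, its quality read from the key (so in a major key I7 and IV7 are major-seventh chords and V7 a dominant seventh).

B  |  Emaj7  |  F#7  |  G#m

I - IV7 - V7 - vi

B: major triad on B = scale degree 1 → I.
Emaj7: major seventh chord on E = scale degree 4 → IV7.
F#7: dominant seventh chord on F# = scale degree 5 → V7.
G#m: root G# is the submediant; minor triad there is vi.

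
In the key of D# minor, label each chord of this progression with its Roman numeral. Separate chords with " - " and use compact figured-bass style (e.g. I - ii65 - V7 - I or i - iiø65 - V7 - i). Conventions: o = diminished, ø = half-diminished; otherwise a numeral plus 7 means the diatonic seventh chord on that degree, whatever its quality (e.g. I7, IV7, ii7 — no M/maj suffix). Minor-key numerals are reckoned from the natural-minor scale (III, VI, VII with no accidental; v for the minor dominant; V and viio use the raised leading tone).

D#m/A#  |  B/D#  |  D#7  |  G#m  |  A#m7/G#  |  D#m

i64 - VI6 - V7/iv - iv - v42 - i

D#m/A#: minor triad on D# = scale degree 1 → i64.
B/D# has root B, degree 6 in D# minor, so VI6.
D#7: chromatic; D# is V of iv, so V7/iv.
G#m: minor triad on G# = scale degree 4 → iv.
A#m7/G# has root A#, degree 5 in D# minor, so v42.
D#m has root D#, degree 1 in D# minor, so i.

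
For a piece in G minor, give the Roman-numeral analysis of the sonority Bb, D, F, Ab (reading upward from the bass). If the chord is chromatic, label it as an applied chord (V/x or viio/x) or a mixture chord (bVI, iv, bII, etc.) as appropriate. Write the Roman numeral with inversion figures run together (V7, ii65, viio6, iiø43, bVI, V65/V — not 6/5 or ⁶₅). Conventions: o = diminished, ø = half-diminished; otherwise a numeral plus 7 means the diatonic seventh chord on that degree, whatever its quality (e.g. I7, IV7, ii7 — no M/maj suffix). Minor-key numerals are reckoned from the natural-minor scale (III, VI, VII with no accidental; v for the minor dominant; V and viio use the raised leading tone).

The pitches Bb-D-F-Ab form a dominant seventh chord rooted on Bb.
Bb is not a diatonic chord root with this quality in G minor, but it lies a perfect fifth above Eb (VI), so the chord functions as an applied dominant of VI.

V7/VI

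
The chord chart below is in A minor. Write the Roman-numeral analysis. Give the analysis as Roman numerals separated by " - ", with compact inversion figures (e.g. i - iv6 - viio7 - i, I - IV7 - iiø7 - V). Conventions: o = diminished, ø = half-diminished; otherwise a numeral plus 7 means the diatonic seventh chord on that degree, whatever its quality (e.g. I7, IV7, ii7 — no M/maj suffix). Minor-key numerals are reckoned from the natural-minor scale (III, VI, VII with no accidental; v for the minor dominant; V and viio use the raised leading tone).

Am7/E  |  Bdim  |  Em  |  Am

Am7/E has root A, degree 1 in A minor, so i43.
Bdim has root B, degree 2 in A minor, so iio.
Em: root E is the dominant; minor triad there is v.
Am: root A is the tonic; minor triad there is i.

i43 - iio - v - i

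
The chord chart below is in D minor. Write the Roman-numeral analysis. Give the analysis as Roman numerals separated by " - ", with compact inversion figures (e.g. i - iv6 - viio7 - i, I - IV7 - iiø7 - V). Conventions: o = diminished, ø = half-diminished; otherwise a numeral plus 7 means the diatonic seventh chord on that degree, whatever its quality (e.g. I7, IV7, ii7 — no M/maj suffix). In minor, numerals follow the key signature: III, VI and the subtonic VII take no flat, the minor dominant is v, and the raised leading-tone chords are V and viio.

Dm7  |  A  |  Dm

Dm7 has root D, degree 1 in D minor, so i7.
A: root A is the dominant; major triad there is V.
Dm: minor triad on D = scale degree 1 → i.

i7 - V - i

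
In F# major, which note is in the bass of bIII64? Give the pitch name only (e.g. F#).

bIII in F# major has root A; the chord is A-C#-E.
The figure 64 means second inversion — the fifth is in the bass.

E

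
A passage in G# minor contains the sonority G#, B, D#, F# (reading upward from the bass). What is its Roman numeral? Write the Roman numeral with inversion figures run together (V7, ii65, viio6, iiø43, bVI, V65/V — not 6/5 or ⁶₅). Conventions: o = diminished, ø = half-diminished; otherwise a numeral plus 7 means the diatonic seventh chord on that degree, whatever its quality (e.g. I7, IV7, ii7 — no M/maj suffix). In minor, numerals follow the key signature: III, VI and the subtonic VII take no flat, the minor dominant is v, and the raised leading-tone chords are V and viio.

i7

The pitches G#-B-D#-F# form a minor seventh chord rooted on G#.
In G# minor, G# is the tonic; the diatonic minor seventh chord there is i7.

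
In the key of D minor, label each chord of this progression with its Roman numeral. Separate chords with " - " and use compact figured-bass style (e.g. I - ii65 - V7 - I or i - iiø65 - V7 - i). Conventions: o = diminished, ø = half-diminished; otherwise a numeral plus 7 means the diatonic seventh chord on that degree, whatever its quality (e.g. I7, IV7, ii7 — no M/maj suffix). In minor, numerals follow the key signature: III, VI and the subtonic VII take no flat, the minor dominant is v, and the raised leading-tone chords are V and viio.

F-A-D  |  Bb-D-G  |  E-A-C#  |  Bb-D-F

i6 - iv6 - V64 - VI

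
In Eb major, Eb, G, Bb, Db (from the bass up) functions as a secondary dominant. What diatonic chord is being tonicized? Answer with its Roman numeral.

IV

The chord is a dominant seventh chord on Eb.
A dominant resolves down a perfect fifth: Eb → Ab. In Eb major, Ab is scale degree 4, i.e. IV.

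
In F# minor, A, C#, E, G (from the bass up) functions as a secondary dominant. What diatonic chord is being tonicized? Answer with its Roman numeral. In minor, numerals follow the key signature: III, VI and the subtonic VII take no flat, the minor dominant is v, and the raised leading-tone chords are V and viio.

The chord is a dominant seventh chord on A.
A dominant resolves down a perfect fifth: A → D. In F# minor, D is scale degree 6, i.e. VI.

VI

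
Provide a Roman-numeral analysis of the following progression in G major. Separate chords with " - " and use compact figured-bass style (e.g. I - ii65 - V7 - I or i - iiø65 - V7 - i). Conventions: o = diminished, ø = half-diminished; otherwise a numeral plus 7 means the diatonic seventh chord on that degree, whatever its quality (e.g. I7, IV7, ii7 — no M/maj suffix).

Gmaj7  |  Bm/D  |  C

Gmaj7 has root G, degree 1 in G major, so I7.
Bm/D: minor triad on B = scale degree 3 → iii6.
C: root C is the subdominant; major triad there is IV.

I7 - iii6 - IV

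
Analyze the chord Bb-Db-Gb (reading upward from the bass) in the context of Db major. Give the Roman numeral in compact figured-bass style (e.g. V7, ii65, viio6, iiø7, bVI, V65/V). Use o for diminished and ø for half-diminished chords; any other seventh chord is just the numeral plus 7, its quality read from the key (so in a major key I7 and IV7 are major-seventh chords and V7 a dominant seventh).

IV6

The pitches Gb-Bb-Db form a major triad rooted on Gb.
Gb is scale degree 4 in Db major, and a major triad on that degree is written IV.
With Bb in the bass the chord is in first inversion, so the figured bass is 6.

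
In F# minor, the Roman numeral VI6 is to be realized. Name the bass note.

VI in F# minor has root D; the chord is D-F#-A.
The figure 6 means first inversion — the third is in the bass.

F#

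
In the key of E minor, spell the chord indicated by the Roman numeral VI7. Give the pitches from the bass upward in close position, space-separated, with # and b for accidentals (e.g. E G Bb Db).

In E minor, scale degree 6 is C, and the diatonic chord built there is a major seventh chord.
Stacking thirds from C gives C-E-G-B.

C E G B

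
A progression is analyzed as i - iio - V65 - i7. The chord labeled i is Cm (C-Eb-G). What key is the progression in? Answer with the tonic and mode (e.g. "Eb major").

C minor

i is given as C-Eb-G — a minor triad with root C.
If C is scale degree 1 and the mode makes that degree carry a minor triad, the tonic is C and the mode is minor.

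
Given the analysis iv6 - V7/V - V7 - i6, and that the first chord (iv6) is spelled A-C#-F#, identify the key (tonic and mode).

iv6 is given as A-C#-F# — a minor triad with root F#.
Counting down 3 scale steps from F# places the tonic on C#; a minor triad on degree 4 is diatonic only in minor.

C# minor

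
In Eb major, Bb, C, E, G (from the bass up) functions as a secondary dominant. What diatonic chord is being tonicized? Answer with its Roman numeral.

ii

The chord is a dominant seventh chord on C.
A dominant resolves down a perfect fifth: C → F. In Eb major, F is scale degree 2, i.e. ii.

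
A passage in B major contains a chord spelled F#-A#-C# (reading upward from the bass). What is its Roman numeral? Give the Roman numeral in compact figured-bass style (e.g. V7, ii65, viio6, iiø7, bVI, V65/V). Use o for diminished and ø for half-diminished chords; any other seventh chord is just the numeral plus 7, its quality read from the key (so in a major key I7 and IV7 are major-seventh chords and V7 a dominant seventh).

V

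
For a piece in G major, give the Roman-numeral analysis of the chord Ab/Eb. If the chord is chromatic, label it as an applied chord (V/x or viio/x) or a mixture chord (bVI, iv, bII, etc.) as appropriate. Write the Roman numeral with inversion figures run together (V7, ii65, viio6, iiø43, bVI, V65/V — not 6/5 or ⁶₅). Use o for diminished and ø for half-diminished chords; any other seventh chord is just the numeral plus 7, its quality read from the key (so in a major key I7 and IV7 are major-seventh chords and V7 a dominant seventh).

Stacked in thirds the chord is Ab-C-Eb: a major triad on Ab.
Ab is the lowered second degree of G major (diatonic 2 would be A). This is the Neapolitan chord — a major triad on the lowered second degree.
With Eb in the bass the chord is in second inversion, so the figured bass is 64.

bII64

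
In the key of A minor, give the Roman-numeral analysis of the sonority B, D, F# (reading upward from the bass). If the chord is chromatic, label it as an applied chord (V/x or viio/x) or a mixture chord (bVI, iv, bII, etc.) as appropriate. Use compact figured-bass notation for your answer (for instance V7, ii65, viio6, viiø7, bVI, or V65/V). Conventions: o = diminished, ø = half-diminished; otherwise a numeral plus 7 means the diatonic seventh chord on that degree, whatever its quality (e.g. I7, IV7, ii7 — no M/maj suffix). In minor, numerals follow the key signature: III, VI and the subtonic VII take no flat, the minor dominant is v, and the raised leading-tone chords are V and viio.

The pitches B-D-F# form a minor triad rooted on B.
B is the second degree of A minor. This is the minor supertonic, borrowed from the parallel major (the Dorian ii).

ii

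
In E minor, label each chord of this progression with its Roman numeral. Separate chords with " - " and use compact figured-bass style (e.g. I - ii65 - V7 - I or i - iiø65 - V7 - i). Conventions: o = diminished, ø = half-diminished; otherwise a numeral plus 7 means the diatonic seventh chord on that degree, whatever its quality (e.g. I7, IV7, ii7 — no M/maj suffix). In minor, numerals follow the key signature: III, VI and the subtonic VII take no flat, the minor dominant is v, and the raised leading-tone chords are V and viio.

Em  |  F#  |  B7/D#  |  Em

Em: root E is the tonic; minor triad there is i.
F#: chromatic; F# is V of V, so V/V.
B7/D# has root B, degree 5 in E minor, so V65.
Em has root E, degree 1 in E minor, so i.

i - V/V - V65 - i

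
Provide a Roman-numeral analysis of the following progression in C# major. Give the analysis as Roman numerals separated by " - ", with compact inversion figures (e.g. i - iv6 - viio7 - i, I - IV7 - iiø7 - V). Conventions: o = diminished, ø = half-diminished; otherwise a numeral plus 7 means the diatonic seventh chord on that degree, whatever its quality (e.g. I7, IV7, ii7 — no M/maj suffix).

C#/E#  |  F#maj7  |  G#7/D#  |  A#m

I6 - IV7 - V43 - vi

C#/E#: root C# is the tonic; major triad there is I6.
F#maj7 has root F#, degree 4 in C# major, so IV7.
G#7/D#: dominant seventh chord on G# = scale degree 5 → V43.
A#m: minor triad on A# = scale degree 6 → vi.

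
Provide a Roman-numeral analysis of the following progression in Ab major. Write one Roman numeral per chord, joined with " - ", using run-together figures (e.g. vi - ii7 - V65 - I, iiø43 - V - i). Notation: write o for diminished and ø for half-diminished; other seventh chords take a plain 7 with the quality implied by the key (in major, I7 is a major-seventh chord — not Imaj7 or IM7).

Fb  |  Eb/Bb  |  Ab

Fb: major triad on Fb — chromatic; bVI (borrowed from the parallel minor).
Eb/Bb has root Eb, degree 5 in Ab major, so V64.
Ab has root Ab, degree 1 in Ab major, so I.

bVI - V64 - I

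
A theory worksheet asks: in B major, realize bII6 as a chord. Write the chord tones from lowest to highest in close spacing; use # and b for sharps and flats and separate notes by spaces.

E G C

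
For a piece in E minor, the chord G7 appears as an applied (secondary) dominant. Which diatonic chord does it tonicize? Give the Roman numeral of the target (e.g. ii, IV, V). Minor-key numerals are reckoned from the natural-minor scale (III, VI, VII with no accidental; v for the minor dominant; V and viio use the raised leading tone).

VI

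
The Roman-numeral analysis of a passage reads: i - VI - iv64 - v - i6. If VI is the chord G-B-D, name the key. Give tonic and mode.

B minor

The chord G is a major triad rooted on G; its label is VI.
VI on G implies G is the submediant; that puts the tonic at B, and the uppercase numeral fits minor mode.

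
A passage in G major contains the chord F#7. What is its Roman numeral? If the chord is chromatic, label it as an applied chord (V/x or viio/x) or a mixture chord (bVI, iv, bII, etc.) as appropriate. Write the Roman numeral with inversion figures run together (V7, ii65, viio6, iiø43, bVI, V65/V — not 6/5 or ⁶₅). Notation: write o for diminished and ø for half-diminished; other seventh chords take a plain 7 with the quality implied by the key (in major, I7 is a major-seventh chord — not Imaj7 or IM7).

V7/iii

Stacked in thirds the chord is F#-A#-C#-E: a dominant seventh chord on F#.
F# is not a diatonic chord root with this quality in G major, but it lies a perfect fifth above B (iii), so the chord functions as an applied dominant of iii.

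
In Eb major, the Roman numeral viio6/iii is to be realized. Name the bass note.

The applied chord viio6/iii is rooted on F#: F#-A-C.
The figure 6 means first inversion — the third is in the bass.

A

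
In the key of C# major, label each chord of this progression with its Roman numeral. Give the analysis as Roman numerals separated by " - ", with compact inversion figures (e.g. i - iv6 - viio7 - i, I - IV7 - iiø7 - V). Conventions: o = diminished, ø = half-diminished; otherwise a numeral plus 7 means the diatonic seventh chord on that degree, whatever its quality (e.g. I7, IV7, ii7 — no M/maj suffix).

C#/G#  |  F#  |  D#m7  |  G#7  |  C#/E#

I64 - IV - ii7 - V7 - I6

C#/G# has root C#, degree 1 in C# major, so I64.
F# has root F#, degree 4 in C# major, so IV.
D#m7 has root D#, degree 2 in C# major, so ii7.
G#7: root G# is the dominant; dominant seventh chord there is V7.
C#/E#: root C# is the tonic; major triad there is I6.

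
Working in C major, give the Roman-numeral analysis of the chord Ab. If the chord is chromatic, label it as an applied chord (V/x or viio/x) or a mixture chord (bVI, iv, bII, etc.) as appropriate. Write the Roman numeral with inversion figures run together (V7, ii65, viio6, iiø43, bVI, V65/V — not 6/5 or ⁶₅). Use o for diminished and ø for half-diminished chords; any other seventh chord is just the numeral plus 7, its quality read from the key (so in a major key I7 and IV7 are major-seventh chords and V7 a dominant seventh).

Stacked in thirds the chord is Ab-C-Eb: a major triad on Ab.
Ab is the lowered sixth degree of C major (diatonic 6 would be A). This is a major triad on the lowered sixth degree, borrowed from the parallel minor.

bVI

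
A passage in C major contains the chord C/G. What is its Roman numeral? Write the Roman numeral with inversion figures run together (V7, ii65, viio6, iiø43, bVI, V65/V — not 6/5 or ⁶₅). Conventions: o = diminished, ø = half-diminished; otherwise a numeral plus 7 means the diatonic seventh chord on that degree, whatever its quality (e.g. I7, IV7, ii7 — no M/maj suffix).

The pitches C-E-G form a major triad rooted on C.
C is scale degree 1 in C major, and a major triad on that degree is written I.
With G in the bass the chord is in second inversion, so the figured bass is 64.

I64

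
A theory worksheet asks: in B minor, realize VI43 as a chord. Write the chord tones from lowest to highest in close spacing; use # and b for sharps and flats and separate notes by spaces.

D F# G B

In B minor, scale degree 6 is G, and the diatonic chord built there is a major seventh chord.
That chord is spelled G-B-D-F#.
The figured bass 43 indicates second inversion, placing the fifth (D) in the bass: D-F#-G-B.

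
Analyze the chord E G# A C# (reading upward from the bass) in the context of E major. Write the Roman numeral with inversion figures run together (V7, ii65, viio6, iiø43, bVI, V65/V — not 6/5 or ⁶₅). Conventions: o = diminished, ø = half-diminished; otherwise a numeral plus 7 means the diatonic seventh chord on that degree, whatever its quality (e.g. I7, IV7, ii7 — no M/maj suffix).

IV43

Stacked in thirds the chord is A-C#-E-G#: a major seventh chord on A.
A is scale degree 4 in E major, and a major seventh chord on that degree is written IV7.
With E in the bass the chord is in second inversion, so the figured bass is 43.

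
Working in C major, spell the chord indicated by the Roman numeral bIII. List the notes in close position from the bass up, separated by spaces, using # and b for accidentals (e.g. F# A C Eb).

bIII is a major triad on the lowered third degree, borrowed from the parallel minor. In C major that root is Eb.
So the chord is Eb-G-Bb, a major triad.

Eb G Bb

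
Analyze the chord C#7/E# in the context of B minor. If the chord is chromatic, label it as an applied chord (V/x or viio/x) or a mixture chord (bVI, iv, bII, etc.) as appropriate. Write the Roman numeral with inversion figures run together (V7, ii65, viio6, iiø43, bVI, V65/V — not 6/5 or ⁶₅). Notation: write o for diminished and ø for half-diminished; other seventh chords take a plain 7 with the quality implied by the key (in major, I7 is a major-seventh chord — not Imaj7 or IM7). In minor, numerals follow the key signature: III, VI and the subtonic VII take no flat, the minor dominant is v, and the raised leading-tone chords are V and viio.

V65/V

Stacked in thirds the chord is C#-E#-G#-B: a dominant seventh chord on C#.
C# is not a diatonic chord root with this quality in B minor, but it lies a perfect fifth above F# (V), so the chord functions as an applied dominant of V.
With E# in the bass the chord is in first inversion, so the figured bass is 65.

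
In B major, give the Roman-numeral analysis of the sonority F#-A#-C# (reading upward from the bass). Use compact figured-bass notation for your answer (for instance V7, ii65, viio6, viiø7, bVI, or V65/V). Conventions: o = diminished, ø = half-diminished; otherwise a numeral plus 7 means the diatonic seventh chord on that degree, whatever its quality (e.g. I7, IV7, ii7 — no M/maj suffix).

V

Stacked in thirds the chord is F#-A#-C#: a major triad on F#.
F# is scale degree 5 in B major, and a major triad on that degree is written V.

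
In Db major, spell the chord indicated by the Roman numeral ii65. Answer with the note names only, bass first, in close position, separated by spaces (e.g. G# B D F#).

The numeral's case and figure indicate a minor seventh chord. In Db major its root, the supertonic, is Eb.
Stacking thirds from Eb gives Eb-Gb-Bb-Db.
With the 65 figure the chord is in first inversion; from the bass Gb upward in close position it reads Gb-Bb-Db-Eb.

Gb Bb Db Eb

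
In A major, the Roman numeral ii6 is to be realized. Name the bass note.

D

ii in A major has root B; the chord is B-D-F#.
The figure 6 means first inversion — the third is in the bass.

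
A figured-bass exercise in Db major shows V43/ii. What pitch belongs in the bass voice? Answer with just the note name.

The applied chord V43/ii is rooted on Bb: Bb-D-F-Ab.
The figure 43 means second inversion — the fifth is in the bass.

F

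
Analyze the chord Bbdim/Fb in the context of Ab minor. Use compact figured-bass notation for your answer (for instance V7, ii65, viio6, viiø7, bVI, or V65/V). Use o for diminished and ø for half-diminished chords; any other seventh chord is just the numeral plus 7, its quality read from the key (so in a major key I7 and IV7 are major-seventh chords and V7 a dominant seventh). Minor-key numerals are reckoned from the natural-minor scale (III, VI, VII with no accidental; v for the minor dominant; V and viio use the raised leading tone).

iio64

Stacked in thirds the chord is Bb-Db-Fb: a diminished triad on Bb.
In Ab minor, Bb is the supertonic; the diatonic diminished triad there is iio.
With Fb in the bass the chord is in second inversion, so the figured bass is 64.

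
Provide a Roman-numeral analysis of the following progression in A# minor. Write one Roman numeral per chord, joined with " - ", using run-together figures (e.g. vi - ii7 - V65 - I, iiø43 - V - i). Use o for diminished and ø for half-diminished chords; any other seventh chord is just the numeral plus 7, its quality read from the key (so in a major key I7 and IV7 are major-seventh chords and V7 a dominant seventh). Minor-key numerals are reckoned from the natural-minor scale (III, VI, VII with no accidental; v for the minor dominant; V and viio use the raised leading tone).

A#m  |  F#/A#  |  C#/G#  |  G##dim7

i - VI6 - III64 - viio7

A#m: root A# is the tonic; minor triad there is i.
F#/A#: root F# is the submediant; major triad there is VI6.
C#/G#: major triad on C# = scale degree 3 → III64.
G##dim7: root G## is the leading tone; fully diminished seventh chord there is viio7.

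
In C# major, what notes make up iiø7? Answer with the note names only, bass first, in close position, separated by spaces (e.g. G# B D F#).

iiø7 is the half-diminished supertonic seventh, borrowed from the parallel minor. In C# major that root is D#.
So the chord is D#-F#-A-C#.

D# F# A C#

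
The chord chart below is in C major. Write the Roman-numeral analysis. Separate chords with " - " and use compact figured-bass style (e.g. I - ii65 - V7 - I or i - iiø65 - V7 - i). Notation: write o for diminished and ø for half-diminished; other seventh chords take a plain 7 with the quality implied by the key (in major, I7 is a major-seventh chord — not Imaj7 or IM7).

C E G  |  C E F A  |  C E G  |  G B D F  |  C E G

I - IV43 - I - V7 - I

C-E-G: major triad on C = scale degree 1 → I.
C-E-F-A has root F, degree 4 in C major, so IV43.
C-E-G: root C is the tonic; major triad there is I.
G-B-D-F: dominant seventh chord on G = scale degree 5 → V7.
C-E-G: root C is the tonic; major triad there is I.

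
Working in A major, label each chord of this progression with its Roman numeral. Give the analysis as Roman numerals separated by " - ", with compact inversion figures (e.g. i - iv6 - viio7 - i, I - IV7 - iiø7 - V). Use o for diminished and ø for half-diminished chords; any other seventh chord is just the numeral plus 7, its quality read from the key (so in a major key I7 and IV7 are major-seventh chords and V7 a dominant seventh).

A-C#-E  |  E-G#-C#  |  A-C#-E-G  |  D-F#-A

A-C#-E: major triad on A = scale degree 1 → I.
E-G#-C#: minor triad on C# = scale degree 3 → iii6.
A-C#-E-G is the secondary dominant of IV (dominant seventh chord on A): V7/IV.
D-F#-A: major triad on D = scale degree 4 → IV.

I - iii6 - V7/IV - IV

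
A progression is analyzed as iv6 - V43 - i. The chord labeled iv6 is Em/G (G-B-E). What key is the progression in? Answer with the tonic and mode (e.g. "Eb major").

B minor

iv6 is given as G-B-E — a minor triad with root E.
Counting down 3 scale steps from E places the tonic on B; a minor triad on degree 4 is diatonic only in minor.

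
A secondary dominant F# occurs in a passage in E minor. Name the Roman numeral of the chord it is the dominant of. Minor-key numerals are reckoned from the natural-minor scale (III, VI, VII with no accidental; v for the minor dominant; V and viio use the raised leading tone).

The chord is a major triad on F#.
A dominant resolves down a perfect fifth: F# → B. In E minor, B is scale degree 5, i.e. V.

V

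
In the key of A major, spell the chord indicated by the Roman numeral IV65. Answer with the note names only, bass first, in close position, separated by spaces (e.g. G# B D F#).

F# A C# D

The numeral's case and figure indicate a major seventh chord. In A major its root, the fourth degree, is D.
That chord is spelled D-F#-A-C#.
The figured bass 65 indicates first inversion, placing the third (F#) in the bass: F#-A-C#-D.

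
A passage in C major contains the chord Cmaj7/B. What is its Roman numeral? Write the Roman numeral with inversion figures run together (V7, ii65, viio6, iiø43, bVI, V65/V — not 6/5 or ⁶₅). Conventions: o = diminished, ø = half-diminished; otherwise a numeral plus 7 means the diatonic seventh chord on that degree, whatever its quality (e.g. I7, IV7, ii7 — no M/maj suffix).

I42

The pitches C-E-G-B form a major seventh chord rooted on C.
In C major, C is the tonic; the diatonic major seventh chord there is I7.
With B in the bass the chord is in third inversion, so the figured bass is 42.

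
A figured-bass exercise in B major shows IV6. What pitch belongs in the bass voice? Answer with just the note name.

G#

IV in B major has root E; the chord is E-G#-B.
The figure 6 means first inversion — the third is in the bass.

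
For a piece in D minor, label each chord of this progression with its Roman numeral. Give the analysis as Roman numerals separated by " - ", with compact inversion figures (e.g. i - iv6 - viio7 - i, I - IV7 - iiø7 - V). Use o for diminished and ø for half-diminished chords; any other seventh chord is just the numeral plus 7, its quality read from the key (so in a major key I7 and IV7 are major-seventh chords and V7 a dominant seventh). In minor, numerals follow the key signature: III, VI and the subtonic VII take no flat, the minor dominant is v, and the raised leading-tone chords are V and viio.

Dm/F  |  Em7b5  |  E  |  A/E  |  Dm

i6 - iiø7 - V/V - V64 - i

Dm/F has root D, degree 1 in D minor, so i6.
Em7b5: half-diminished seventh chord on E = scale degree 2 → iiø7.
E: a major triad on E, the applied dominant of V → V/V.
A/E has root A, degree 5 in D minor, so V64.
Dm has root D, degree 1 in D minor, so i.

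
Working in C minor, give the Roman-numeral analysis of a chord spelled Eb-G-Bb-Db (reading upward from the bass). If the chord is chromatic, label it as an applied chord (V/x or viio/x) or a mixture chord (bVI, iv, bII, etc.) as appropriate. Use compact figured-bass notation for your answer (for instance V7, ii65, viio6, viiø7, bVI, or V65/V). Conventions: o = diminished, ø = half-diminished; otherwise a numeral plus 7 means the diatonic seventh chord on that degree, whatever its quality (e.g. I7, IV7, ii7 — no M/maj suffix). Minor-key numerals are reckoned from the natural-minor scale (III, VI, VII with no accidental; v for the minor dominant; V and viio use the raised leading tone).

V7/VI

The pitches Eb-G-Bb-Db form a dominant seventh chord rooted on Eb.
Eb is not a diatonic chord root with this quality in C minor, but it lies a perfect fifth above Ab (VI), so the chord functions as an applied dominant of VI.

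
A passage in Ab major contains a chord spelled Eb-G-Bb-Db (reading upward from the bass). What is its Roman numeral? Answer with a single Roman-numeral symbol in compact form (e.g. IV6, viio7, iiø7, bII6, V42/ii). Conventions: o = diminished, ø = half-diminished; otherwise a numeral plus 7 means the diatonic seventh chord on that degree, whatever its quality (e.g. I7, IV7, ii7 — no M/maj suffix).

The pitches Eb-G-Bb-Db form a dominant seventh chord rooted on Eb.
In Ab major, Eb is the dominant; the diatonic dominant seventh chord there is V7.

V7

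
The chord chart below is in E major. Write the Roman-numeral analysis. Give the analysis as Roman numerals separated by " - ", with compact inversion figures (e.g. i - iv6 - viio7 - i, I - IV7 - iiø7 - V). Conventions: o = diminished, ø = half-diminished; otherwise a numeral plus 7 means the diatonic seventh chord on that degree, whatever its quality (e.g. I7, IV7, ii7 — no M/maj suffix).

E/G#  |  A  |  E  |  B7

E/G# has root E, degree 1 in E major, so I6.
A: root A is the subdominant; major triad there is IV.
E has root E, degree 1 in E major, so I.
B7: root B is the dominant; dominant seventh chord there is V7.

I6 - IV - I - V7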